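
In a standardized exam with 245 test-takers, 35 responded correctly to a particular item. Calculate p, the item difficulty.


Item difficulty p = number correct / total examinees
p = 35 / 245
p = 0.1429

0.1429


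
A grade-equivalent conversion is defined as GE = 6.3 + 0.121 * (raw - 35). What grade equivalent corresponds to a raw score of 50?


raw - median = 50 - 35 = 15
slope * diff = 0.121 * 15 = 1.815
GE = 6.3 + 1.815
GE = 8.115

8.115


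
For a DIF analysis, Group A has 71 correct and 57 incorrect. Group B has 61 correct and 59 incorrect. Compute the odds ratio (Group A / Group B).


Odds_A = 71/57 = 1.2456
Odds_B = 61/59 = 1.0339
OR = Odds_A / Odds_B = 1.2456 / 1.0339
Exactly, OR = (71 * 59) / (57 * 61) = 4189 / 3477
OR = 1.2048

1.2048


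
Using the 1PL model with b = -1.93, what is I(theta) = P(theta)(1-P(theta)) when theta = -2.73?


P = 1/(1+exp(-(-2.73--1.93))) = 0.31
I = P*(1-P) = 0.31 * 0.69
I = 0.2139

0.2139


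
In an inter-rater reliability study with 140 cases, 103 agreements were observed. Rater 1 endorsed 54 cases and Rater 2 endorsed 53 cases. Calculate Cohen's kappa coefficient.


P_o = 103/140 = 0.735714
P_e = (54*53 + 86*87) / 19600 = 0.527755
kappa = (P_o - P_e) / (1 - P_e)
kappa = (0.735714 - 0.527755) / (1 - 0.527755)
kappa = 0.4404

0.4404


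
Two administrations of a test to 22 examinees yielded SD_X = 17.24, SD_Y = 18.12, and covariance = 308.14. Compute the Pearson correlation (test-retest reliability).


r = cov(X,Y) / (SD_X * SD_Y)
r = 308.14 / (17.24 * 18.12)
r = 308.14 / 312.3888
r = 0.9864

0.9864


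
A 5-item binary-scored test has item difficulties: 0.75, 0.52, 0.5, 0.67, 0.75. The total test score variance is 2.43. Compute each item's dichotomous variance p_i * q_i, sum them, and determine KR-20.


For each item, compute p_i * q_i:
  Item 1: 0.75 * 0.25 = 0.1875
  Item 2: 0.52 * 0.48 = 0.2496
  Item 3: 0.5 * 0.5 = 0.25
  Item 4: 0.67 * 0.33 = 0.2211
  Item 5: 0.75 * 0.25 = 0.1875
Sum(p_i * q_i) = 0.1875 + 0.2496 + 0.25 + 0.2211 + 0.1875 = 1.0957
KR-20 = (k/(k-1)) * (1 - Sum(p_i*q_i) / Var_total)
= (5/4) * (1 - 1.0957/2.43)
= 1.25 * 0.5491
KR-20 = 0.6864

0.6864


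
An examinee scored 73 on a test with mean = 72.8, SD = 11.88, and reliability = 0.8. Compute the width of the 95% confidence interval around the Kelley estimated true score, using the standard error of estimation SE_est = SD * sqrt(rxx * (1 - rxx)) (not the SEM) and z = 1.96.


True score estimate = 0.8*73 + 0.2*72.8 = 72.96
SE_est = SD * sqrt(rxx * (1 - rxx)) = 11.88 * sqrt(0.8 * 0.2) = 11.88 * sqrt(0.16) = 4.752
CI = T_est +/- z * SE_est, so width = 2 * z * SE_est = 2 * 1.96 * 4.752
Width = 18.6278

18.6278


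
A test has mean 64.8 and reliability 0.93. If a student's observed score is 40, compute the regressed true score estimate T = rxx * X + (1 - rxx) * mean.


T_est = rxx * X + (1 - rxx) * mean
T_est = 0.93 * 40 + 0.07 * 64.8
T_est = 37.2 + 4.536
T_est = 41.736

41.736


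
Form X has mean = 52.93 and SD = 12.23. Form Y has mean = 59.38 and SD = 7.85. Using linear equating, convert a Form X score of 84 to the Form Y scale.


slope = SD_Y / SD_X = 7.85 / 12.23 ~ 0.6419
intercept = mean_Y - slope * mean_X = 59.38 - (7.85 / 12.23) * 52.93 ~ 25.4061
Y = slope * X + intercept. To avoid rounding drift from the rounded slope/intercept, evaluate the equivalent form Y = mean_Y + SD_Y * (X - mean_X) / SD_X at full precision:
Y = 59.38 + 7.85 * (84 - 52.93) / 12.23
Y = 59.38 + 7.85 * 31.07 / 12.23
Y = 59.38 + 243.8995 / 12.23
Y = 59.38 + 19.9427
Y = 79.3227

79.3227


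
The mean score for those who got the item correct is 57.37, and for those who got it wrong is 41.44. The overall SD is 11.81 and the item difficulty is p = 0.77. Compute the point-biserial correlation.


q = 1 - p = 0.23
rpb = ((M1 - M0) / SD) * sqrt(p * q)
rpb = ((57.37 - 41.44) / 11.81) * sqrt(0.77 * 0.23)
rpb = 0.5676

0.5676


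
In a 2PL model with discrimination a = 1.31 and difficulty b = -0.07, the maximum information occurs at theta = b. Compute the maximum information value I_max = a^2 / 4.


For 2PL, max info at theta = b = -0.07
I_max = a^2 / 4 = 1.31^2 / 4
= 1.7161 / 4
I_max = 0.429

0.429


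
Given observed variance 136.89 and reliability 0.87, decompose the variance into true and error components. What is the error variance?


var_true = rxx * var_obs = 0.87 * 136.89 = 119.0943
var_error = var_obs - var_true
var_error = 136.89 - 119.0943
var_error = 17.7957

17.7957


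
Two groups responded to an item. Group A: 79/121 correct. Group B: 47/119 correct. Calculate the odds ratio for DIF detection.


Odds_A = 79/42 = 1.881
Odds_B = 47/72 = 0.6528
OR = Odds_A / Odds_B = 1.881 / 0.6528
Exactly, OR = (79 * 72) / (42 * 47) = 5688 / 1974
OR = 2.8815

2.8815


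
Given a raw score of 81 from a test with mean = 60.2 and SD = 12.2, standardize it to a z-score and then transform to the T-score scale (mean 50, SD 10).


z = (X - mean) / SD = (81 - 60.2) / 12.2
z = 20.8 / 12.2
z = 1.7049
T-score = T = 50 + 10z
Carry z at full precision (z = 20.8 / 12.2) into the conversion:
T-score = 50 + 10 * (20.8 / 12.2) = 50 + 208 / 12.2
T-score = 50 + 17.0492
T-score = 67.0492

67.0492


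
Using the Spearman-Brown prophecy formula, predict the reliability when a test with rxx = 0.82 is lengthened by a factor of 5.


r_new = (n * rxx) / (1 + (n-1) * rxx)
r_new = (5 * 0.82) / (1 + 4 * 0.82)
r_new = 4.1 / 4.28
r_new = 0.9579

0.9579


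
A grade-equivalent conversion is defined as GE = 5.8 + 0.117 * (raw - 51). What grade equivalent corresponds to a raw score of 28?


raw - median = 28 - 51 = -23
slope * diff = 0.117 * -23 = -2.691
GE = 5.8 + -2.691
GE = 3.109

3.109


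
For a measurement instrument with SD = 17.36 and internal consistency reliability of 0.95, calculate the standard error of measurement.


SEM = SD * sqrt(1 - rxx)
SEM = 17.36 * sqrt(1 - 0.95)
SEM = 17.36 * sqrt(0.05) = 17.36 * 0.223607
SEM = 3.8818

3.8818


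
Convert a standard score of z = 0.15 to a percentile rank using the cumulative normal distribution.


CDF(z) = 0.5 * (1 + erf(z/sqrt(2)))
erf(0.1061) = 0.1192
CDF = 0.5596
Percentile rank = 0.5596 * 100 = 55.96

55.96


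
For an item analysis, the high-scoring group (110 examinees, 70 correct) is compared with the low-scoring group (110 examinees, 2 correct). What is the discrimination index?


p_upper = 70/110 = 0.6364
p_lower = 2/110 = 0.0182
D = 0.6364 - 0.0182 = 0.6182

0.6182


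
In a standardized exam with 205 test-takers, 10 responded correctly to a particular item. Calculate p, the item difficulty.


Item difficulty p = number correct / total examinees
p = 10 / 205
p = 0.0488

0.0488


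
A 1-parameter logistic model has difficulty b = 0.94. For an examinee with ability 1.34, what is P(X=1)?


theta - b = 1.34 - 0.94 = 0.4
exp(-(theta - b)) = exp(-0.4) = 0.6703
P = 1 / (1 + 0.6703)
P = 0.5987

0.5987


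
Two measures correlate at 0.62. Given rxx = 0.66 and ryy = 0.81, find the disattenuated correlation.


r_corrected = rxy / sqrt(rxx * ryy)
= 0.62 / sqrt(0.66 * 0.81)
= 0.62 / sqrt(0.5346)
= 0.62 / 0.731163
r_corrected = 0.848

0.848


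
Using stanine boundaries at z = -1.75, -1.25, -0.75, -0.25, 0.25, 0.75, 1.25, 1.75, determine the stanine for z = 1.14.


Stanine boundaries: [-1.75, -1.25, -0.75, -0.25, 0.25, 0.75, 1.25, 1.75]
z = 1.14
Check each boundary:
  z >= -1.75 -> could be stanine 2
  z >= -1.25 -> could be stanine 3
  z >= -0.75 -> could be stanine 4
  z >= -0.25 -> could be stanine 5
  z >= 0.25 -> could be stanine 6
  z >= 0.75 -> could be stanine 7
  z < 1.25
  z < 1.75
Highest qualifying boundary gives stanine = 7

7


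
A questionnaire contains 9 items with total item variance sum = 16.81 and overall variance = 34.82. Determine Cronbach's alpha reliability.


alpha = (k/(k-1)) * (1 - sum(si^2)/s_total^2)
= (9/8) * (1 - 16.81/34.82)
alpha = 0.5819

0.5819


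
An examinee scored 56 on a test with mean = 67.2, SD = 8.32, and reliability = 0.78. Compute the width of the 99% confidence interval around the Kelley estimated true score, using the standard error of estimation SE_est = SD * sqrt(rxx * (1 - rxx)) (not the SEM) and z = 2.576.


True score estimate = 0.78*56 + 0.22*67.2 = 58.464
SE_est = SD * sqrt(rxx * (1 - rxx)) = 8.32 * sqrt(0.78 * 0.22) = 8.32 * sqrt(0.1716) = 3.446529
CI = T_est +/- z * SE_est, so width = 2 * z * SE_est = 2 * 2.576 * 3.446529
Width = 17.7565

17.7565


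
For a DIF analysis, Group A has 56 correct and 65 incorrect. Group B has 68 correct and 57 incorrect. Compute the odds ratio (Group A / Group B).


Odds_A = 56/65 = 0.8615
Odds_B = 68/57 = 1.193
OR = Odds_A / Odds_B = 0.8615 / 1.193
Exactly, OR = (56 * 57) / (65 * 68) = 3192 / 4420
OR = 0.7222

0.7222


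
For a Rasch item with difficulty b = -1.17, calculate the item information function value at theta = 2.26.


P = 1/(1+exp(-(2.26--1.17))) = 0.9686
I = P*(1-P) = 0.9686 * 0.0314
I = 0.0304

0.0304


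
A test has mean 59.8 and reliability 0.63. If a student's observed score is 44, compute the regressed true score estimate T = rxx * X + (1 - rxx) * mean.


T_est = rxx * X + (1 - rxx) * mean
T_est = 0.63 * 44 + 0.37 * 59.8
T_est = 27.72 + 22.126
T_est = 49.846

49.846


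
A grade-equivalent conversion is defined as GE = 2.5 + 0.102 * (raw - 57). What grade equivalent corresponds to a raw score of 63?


raw - median = 63 - 57 = 6
slope * diff = 0.102 * 6 = 0.612
GE = 2.5 + 0.612
GE = 3.112

3.112


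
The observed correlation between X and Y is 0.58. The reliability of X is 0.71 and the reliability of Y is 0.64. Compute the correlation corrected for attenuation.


r_corrected = rxy / sqrt(rxx * ryy)
= 0.58 / sqrt(0.71 * 0.64)
= 0.58 / sqrt(0.4544)
= 0.58 / 0.674092
r_corrected = 0.8604

0.8604


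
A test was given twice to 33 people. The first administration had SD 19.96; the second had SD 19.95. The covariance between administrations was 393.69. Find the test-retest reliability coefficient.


r = cov(X,Y) / (SD_X * SD_Y)
r = 393.69 / (19.96 * 19.95)
r = 393.69 / 398.202
r = 0.9887

0.9887


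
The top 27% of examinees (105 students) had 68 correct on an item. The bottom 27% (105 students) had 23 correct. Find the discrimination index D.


p_upper = 68/105 = 0.6476
p_lower = 23/105 = 0.219
D = 0.6476 - 0.219 = 0.4286

0.4286


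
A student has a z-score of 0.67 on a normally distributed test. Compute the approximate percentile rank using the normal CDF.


CDF(z) = 0.5 * (1 + erf(z/sqrt(2)))
erf(0.4738) = 0.4971
CDF = 0.7486
Percentile rank = 0.7486 * 100 = 74.86

74.86


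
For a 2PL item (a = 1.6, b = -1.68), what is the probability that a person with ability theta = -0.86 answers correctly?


a*(theta - b) = 1.6 * (-0.86 - -1.68) = 1.312
exp(-1.312) = 0.2693
P = 1 / (1 + 0.2693)
P = 0.7878

0.7878


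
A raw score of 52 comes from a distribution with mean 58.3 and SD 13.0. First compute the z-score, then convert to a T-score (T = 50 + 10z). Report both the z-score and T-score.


z = (X - mean) / SD = (52 - 58.3) / 13.0
z = -6.3 / 13.0
z = -0.4846
T-score = T = 50 + 10z
Carry z at full precision (z = -6.3 / 13.0) into the conversion:
T-score = 50 + 10 * (-6.3 / 13.0) = 50 + -63 / 13.0
T-score = 50 + -4.8462
T-score = 45.1538

45.1538


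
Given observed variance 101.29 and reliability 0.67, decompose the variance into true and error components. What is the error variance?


var_true = rxx * var_obs = 0.67 * 101.29 = 67.8643
var_error = var_obs - var_true
var_error = 101.29 - 67.8643
var_error = 33.4257

33.4257


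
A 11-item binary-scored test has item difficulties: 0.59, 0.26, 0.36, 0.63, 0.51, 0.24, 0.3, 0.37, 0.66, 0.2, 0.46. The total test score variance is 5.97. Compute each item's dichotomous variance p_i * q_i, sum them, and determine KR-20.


For each item, compute p_i * q_i:
  Item 1: 0.59 * 0.41 = 0.2419
  Item 2: 0.26 * 0.74 = 0.1924
  Item 3: 0.36 * 0.64 = 0.2304
  Item 4: 0.63 * 0.37 = 0.2331
  Item 5: 0.51 * 0.49 = 0.2499
  Item 6: 0.24 * 0.76 = 0.1824
  Item 7: 0.3 * 0.7 = 0.21
  Item 8: 0.37 * 0.63 = 0.2331
  Item 9: 0.66 * 0.34 = 0.2244
  Item 10: 0.2 * 0.8 = 0.16
  Item 11: 0.46 * 0.54 = 0.2484
Sum(p_i * q_i) = 0.2419 + 0.1924 + 0.2304 + 0.2331 + 0.2499 + 0.1824 + 0.21 + 0.2331 + 0.2244 + 0.16 + 0.2484 = 2.406
KR-20 = (k/(k-1)) * (1 - Sum(p_i*q_i) / Var_total)
= (11/10) * (1 - 2.406/5.97)
= 1.1 * 0.597
KR-20 = 0.6567

0.6567


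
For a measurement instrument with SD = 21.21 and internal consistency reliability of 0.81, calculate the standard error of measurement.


SEM = SD * sqrt(1 - rxx)
SEM = 21.21 * sqrt(1 - 0.81)
SEM = 21.21 * sqrt(0.19) = 21.21 * 0.43589
SEM = 9.2452

9.2452


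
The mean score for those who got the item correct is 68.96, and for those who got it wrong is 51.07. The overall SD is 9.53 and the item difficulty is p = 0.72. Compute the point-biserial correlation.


q = 1 - p = 0.28
rpb = ((M1 - M0) / SD) * sqrt(p * q)
rpb = ((68.96 - 51.07) / 9.53) * sqrt(0.72 * 0.28)
rpb = 0.8429

0.8429


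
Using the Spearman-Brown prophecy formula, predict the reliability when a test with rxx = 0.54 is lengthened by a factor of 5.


r_new = (n * rxx) / (1 + (n-1) * rxx)
r_new = (5 * 0.54) / (1 + 4 * 0.54)
r_new = 2.7 / 3.16
r_new = 0.8544

0.8544


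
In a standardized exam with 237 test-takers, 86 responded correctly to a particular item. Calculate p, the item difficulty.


Item difficulty p = number correct / total examinees
p = 86 / 237
p = 0.3629

0.3629


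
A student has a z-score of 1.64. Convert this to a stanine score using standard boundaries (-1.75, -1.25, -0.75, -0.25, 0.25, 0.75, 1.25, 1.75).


Stanine boundaries: [-1.75, -1.25, -0.75, -0.25, 0.25, 0.75, 1.25, 1.75]
z = 1.64
Check each boundary:
  z >= -1.75 -> could be stanine 2
  z >= -1.25 -> could be stanine 3
  z >= -0.75 -> could be stanine 4
  z >= -0.25 -> could be stanine 5
  z >= 0.25 -> could be stanine 6
  z >= 0.75 -> could be stanine 7
  z >= 1.25 -> could be stanine 8
  z < 1.75
Highest qualifying boundary gives stanine = 8

8


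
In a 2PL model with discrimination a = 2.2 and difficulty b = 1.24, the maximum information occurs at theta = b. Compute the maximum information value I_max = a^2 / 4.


For 2PL, max info at theta = b = 1.24
I_max = a^2 / 4 = 2.2^2 / 4
= 4.84 / 4
I_max = 1.21

1.21


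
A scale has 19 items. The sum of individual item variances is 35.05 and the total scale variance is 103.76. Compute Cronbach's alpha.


alpha = (k/(k-1)) * (1 - sum(si^2)/s_total^2)
= (19/18) * (1 - 35.05/103.76)
alpha = 0.699

0.699


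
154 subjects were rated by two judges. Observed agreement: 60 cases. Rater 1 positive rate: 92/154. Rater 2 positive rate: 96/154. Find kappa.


P_o = 60/154 = 0.38961
P_e = (92*96 + 62*58) / 23716 = 0.524034
kappa = (P_o - P_e) / (1 - P_e)
kappa = (0.38961 - 0.524034) / (1 - 0.524034)
kappa = -0.2824

-0.2824


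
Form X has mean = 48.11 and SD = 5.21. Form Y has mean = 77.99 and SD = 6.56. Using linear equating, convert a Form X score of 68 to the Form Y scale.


slope = SD_Y / SD_X = 6.56 / 5.21 ~ 1.2591
intercept = mean_Y - slope * mean_X = 77.99 - (6.56 / 5.21) * 48.11 ~ 17.4139
Y = slope * X + intercept. To avoid rounding drift from the rounded slope/intercept, evaluate the equivalent form Y = mean_Y + SD_Y * (X - mean_X) / SD_X at full precision:
Y = 77.99 + 6.56 * (68 - 48.11) / 5.21
Y = 77.99 + 6.56 * 19.89 / 5.21
Y = 77.99 + 130.4784 / 5.21
Y = 77.99 + 25.0438
Y = 103.0338

103.0338


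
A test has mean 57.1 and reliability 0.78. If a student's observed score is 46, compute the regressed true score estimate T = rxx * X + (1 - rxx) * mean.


T_est = rxx * X + (1 - rxx) * mean
T_est = 0.78 * 46 + 0.22 * 57.1
T_est = 35.88 + 12.562
T_est = 48.442

48.442


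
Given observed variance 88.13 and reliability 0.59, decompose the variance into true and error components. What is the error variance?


var_true = rxx * var_obs = 0.59 * 88.13 = 51.9967
var_error = var_obs - var_true
var_error = 88.13 - 51.9967
var_error = 36.1333

36.1333


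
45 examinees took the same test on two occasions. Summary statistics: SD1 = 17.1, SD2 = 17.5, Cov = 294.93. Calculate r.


r = cov(X,Y) / (SD_X * SD_Y)
r = 294.93 / (17.1 * 17.5)
r = 294.93 / 299.25
r = 0.9856

0.9856


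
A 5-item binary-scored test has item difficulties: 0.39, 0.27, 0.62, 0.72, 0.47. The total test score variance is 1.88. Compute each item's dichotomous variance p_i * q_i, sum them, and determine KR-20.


For each item, compute p_i * q_i:
  Item 1: 0.39 * 0.61 = 0.2379
  Item 2: 0.27 * 0.73 = 0.1971
  Item 3: 0.62 * 0.38 = 0.2356
  Item 4: 0.72 * 0.28 = 0.2016
  Item 5: 0.47 * 0.53 = 0.2491
Sum(p_i * q_i) = 0.2379 + 0.1971 + 0.2356 + 0.2016 + 0.2491 = 1.1213
KR-20 = (k/(k-1)) * (1 - Sum(p_i*q_i) / Var_total)
= (5/4) * (1 - 1.1213/1.88)
= 1.25 * 0.4036
KR-20 = 0.5045

0.5045


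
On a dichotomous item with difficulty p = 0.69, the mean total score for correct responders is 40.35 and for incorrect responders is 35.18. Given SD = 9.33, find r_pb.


q = 1 - p = 0.31
rpb = ((M1 - M0) / SD) * sqrt(p * q)
rpb = ((40.35 - 35.18) / 9.33) * sqrt(0.69 * 0.31)
rpb = 0.2563

0.2563


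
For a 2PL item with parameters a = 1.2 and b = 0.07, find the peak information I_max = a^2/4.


For 2PL, max info at theta = b = 0.07
I_max = a^2 / 4 = 1.2^2 / 4
= 1.44 / 4
I_max = 0.36

0.36


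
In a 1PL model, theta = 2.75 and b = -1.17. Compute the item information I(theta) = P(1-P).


P = 1/(1+exp(-(2.75--1.17))) = 0.9805
I = P*(1-P) = 0.9805 * 0.0195
I = 0.0191

0.0191


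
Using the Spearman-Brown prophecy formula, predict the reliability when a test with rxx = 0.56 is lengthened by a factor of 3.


r_new = (n * rxx) / (1 + (n-1) * rxx)
r_new = (3 * 0.56) / (1 + 2 * 0.56)
r_new = 1.68 / 2.12
r_new = 0.7925

0.7925


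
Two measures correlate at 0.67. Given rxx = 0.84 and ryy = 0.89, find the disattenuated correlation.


r_corrected = rxy / sqrt(rxx * ryy)
= 0.67 / sqrt(0.84 * 0.89)
= 0.67 / sqrt(0.7476)
= 0.67 / 0.864639
r_corrected = 0.7749

0.7749


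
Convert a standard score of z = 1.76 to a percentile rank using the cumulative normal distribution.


CDF(z) = 0.5 * (1 + erf(z/sqrt(2)))
erf(1.2445) = 0.9216
CDF = 0.9608
Percentile rank = 0.9608 * 100 = 96.08

96.08


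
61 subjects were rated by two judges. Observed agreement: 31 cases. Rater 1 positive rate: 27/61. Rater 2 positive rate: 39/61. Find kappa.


P_o = 31/61 = 0.508197
P_e = (27*39 + 34*22) / 3721 = 0.48401
kappa = (P_o - P_e) / (1 - P_e)
kappa = (0.508197 - 0.48401) / (1 - 0.48401)
kappa = 0.0469

0.0469


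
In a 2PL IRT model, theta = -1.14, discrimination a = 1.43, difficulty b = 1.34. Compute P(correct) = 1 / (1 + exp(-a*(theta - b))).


a*(theta - b) = 1.43 * (-1.14 - 1.34) = -3.5464
exp(--3.5464) = 34.6882
P = 1 / (1 + 34.6882)
P = 0.028

0.028


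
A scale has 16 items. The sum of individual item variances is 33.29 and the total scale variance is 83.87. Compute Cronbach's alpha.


alpha = (k/(k-1)) * (1 - sum(si^2)/s_total^2)
= (16/15) * (1 - 33.29/83.87)
alpha = 0.6433

0.6433


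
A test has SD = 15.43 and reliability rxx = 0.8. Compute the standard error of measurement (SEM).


SEM = SD * sqrt(1 - rxx)
SEM = 15.43 * sqrt(1 - 0.8)
SEM = 15.43 * sqrt(0.2) = 15.43 * 0.447214
SEM = 6.9005

6.9005


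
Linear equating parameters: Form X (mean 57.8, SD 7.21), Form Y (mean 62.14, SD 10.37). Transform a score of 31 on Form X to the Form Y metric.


slope = SD_Y / SD_X = 10.37 / 7.21 ~ 1.4383
intercept = mean_Y - slope * mean_X = 62.14 - (10.37 / 7.21) * 57.8 ~ -20.9926
Y = slope * X + intercept. To avoid rounding drift from the rounded slope/intercept, evaluate the equivalent form Y = mean_Y + SD_Y * (X - mean_X) / SD_X at full precision:
Y = 62.14 + 10.37 * (31 - 57.8) / 7.21
Y = 62.14 - 10.37 * 26.8 / 7.21
Y = 62.14 - 277.916 / 7.21
Y = 62.14 - 38.5459
Y = 23.5941

23.5941


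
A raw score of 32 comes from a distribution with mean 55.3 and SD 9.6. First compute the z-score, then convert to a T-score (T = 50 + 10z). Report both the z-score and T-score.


z = (X - mean) / SD = (32 - 55.3) / 9.6
z = -23.3 / 9.6
z = -2.4271
T-score = T = 50 + 10z
Carry z at full precision (z = -23.3 / 9.6) into the conversion:
T-score = 50 + 10 * (-23.3 / 9.6) = 50 + -233 / 9.6
T-score = 50 + -24.2708
T-score = 25.7292

25.7292


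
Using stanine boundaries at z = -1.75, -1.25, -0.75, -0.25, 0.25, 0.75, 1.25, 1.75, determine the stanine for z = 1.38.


Stanine boundaries: [-1.75, -1.25, -0.75, -0.25, 0.25, 0.75, 1.25, 1.75]
z = 1.38
Check each boundary:
  z >= -1.75 -> could be stanine 2
  z >= -1.25 -> could be stanine 3
  z >= -0.75 -> could be stanine 4
  z >= -0.25 -> could be stanine 5
  z >= 0.25 -> could be stanine 6
  z >= 0.75 -> could be stanine 7
  z >= 1.25 -> could be stanine 8
  z < 1.75
Highest qualifying boundary gives stanine = 8

8


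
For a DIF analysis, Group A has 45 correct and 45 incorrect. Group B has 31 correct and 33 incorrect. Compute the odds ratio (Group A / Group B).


Odds_A = 45/45 = 1.0
Odds_B = 31/33 = 0.9394
OR = Odds_A / Odds_B = 1.0 / 0.9394
Exactly, OR = (45 * 33) / (45 * 31) = 1485 / 1395
OR = 1.0645

1.0645


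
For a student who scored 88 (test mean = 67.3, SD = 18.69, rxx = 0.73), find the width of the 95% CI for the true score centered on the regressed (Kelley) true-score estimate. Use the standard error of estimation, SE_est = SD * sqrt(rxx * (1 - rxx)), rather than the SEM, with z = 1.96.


True score estimate = 0.73*88 + 0.27*67.3 = 82.411
SE_est = SD * sqrt(rxx * (1 - rxx)) = 18.69 * sqrt(0.73 * 0.27) = 18.69 * sqrt(0.1971) = 8.297602
CI = T_est +/- z * SE_est, so width = 2 * z * SE_est = 2 * 1.96 * 8.297602
Width = 32.5266

32.5266


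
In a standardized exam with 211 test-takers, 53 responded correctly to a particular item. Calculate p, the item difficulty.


Item difficulty p = number correct / total examinees
p = 53 / 211
p = 0.2512

0.2512


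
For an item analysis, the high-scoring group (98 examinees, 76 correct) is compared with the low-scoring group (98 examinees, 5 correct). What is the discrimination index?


p_upper = 76/98 = 0.7755
p_lower = 5/98 = 0.051
D = 0.7755 - 0.051 = 0.7245

0.7245


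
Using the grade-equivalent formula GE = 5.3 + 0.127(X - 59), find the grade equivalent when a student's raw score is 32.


raw - median = 32 - 59 = -27
slope * diff = 0.127 * -27 = -3.429
GE = 5.3 + -3.429
GE = 1.871

1.871


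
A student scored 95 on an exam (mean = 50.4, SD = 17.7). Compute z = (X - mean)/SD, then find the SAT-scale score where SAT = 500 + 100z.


z = (X - mean) / SD = (95 - 50.4) / 17.7
z = 44.6 / 17.7
z = 2.5198
SAT-scale = SAT = 500 + 100z
Carry z at full precision (z = 44.6 / 17.7) into the conversion:
SAT-scale = 500 + 100 * (44.6 / 17.7) = 500 + 4460 / 17.7
SAT-scale = 500 + 251.9774
SAT-scale = 751.9774

751.9774


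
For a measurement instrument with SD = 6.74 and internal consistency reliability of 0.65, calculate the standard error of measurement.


SEM = SD * sqrt(1 - rxx)
SEM = 6.74 * sqrt(1 - 0.65)
SEM = 6.74 * sqrt(0.35) = 6.74 * 0.591608
SEM = 3.9874

3.9874


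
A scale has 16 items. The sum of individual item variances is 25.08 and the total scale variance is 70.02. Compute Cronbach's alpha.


alpha = (k/(k-1)) * (1 - sum(si^2)/s_total^2)
= (16/15) * (1 - 25.08/70.02)
alpha = 0.6846

0.6846


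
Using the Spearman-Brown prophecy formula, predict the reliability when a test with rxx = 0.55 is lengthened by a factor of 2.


r_new = (n * rxx) / (1 + (n-1) * rxx)
r_new = (2 * 0.55) / (1 + 1 * 0.55)
r_new = 1.1 / 1.55
r_new = 0.7097

0.7097


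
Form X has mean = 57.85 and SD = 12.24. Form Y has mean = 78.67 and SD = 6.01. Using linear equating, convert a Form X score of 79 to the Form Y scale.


slope = SD_Y / SD_X = 6.01 / 12.24 ~ 0.491
intercept = mean_Y - slope * mean_X = 78.67 - (6.01 / 12.24) * 57.85 ~ 50.2649
Y = slope * X + intercept. To avoid rounding drift from the rounded slope/intercept, evaluate the equivalent form Y = mean_Y + SD_Y * (X - mean_X) / SD_X at full precision:
Y = 78.67 + 6.01 * (79 - 57.85) / 12.24
Y = 78.67 + 6.01 * 21.15 / 12.24
Y = 78.67 + 127.1115 / 12.24
Y = 78.67 + 10.3849
Y = 89.0549

89.0549


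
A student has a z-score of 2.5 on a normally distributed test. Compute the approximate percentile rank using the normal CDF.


CDF(z) = 0.5 * (1 + erf(z/sqrt(2)))
erf(1.7678) = 0.9876
CDF = 0.9938
Percentile rank = 0.9938 * 100 = 99.38

99.38


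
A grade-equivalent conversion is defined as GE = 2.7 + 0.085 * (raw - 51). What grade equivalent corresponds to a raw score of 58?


raw - median = 58 - 51 = 7
slope * diff = 0.085 * 7 = 0.595
GE = 2.7 + 0.595
GE = 3.295

3.295


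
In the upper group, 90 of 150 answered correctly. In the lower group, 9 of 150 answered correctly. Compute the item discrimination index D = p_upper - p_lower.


p_upper = 90/150 = 0.6
p_lower = 9/150 = 0.06
D = 0.6 - 0.06 = 0.54

0.54


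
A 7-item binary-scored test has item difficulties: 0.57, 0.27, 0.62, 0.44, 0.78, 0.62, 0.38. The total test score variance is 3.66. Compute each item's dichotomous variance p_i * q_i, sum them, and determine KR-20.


For each item, compute p_i * q_i:
  Item 1: 0.57 * 0.43 = 0.2451
  Item 2: 0.27 * 0.73 = 0.1971
  Item 3: 0.62 * 0.38 = 0.2356
  Item 4: 0.44 * 0.56 = 0.2464
  Item 5: 0.78 * 0.22 = 0.1716
  Item 6: 0.62 * 0.38 = 0.2356
  Item 7: 0.38 * 0.62 = 0.2356
Sum(p_i * q_i) = 0.2451 + 0.1971 + 0.2356 + 0.2464 + 0.1716 + 0.2356 + 0.2356 = 1.567
KR-20 = (k/(k-1)) * (1 - Sum(p_i*q_i) / Var_total)
= (7/6) * (1 - 1.567/3.66)
= 1.1667 * 0.5719
KR-20 = 0.6672

0.6672


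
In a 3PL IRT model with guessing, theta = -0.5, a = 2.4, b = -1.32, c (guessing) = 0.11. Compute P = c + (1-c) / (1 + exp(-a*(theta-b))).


logit = 2.4*(-0.5 - -1.32) = 1.968
P* = 1/(1 + exp(-1.968)) = 0.8774
P = 0.11 + (1 - 0.11) * 0.8774
P = 0.8909

0.8909


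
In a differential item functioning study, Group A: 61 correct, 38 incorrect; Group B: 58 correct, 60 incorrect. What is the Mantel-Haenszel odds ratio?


Odds_A = 61/38 = 1.6053
Odds_B = 58/60 = 0.9667
OR = Odds_A / Odds_B = 1.6053 / 0.9667
Exactly, OR = (61 * 60) / (38 * 58) = 3660 / 2204
OR = 1.6606

1.6606


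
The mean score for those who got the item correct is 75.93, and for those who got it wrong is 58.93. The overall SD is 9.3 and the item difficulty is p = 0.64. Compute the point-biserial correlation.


q = 1 - p = 0.36
rpb = ((M1 - M0) / SD) * sqrt(p * q)
rpb = ((75.93 - 58.93) / 9.3) * sqrt(0.64 * 0.36)
rpb = 0.8774

0.8774


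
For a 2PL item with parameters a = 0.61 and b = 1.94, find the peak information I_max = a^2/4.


For 2PL, max info at theta = b = 1.94
I_max = a^2 / 4 = 0.61^2 / 4
= 0.3721 / 4
I_max = 0.093

0.093


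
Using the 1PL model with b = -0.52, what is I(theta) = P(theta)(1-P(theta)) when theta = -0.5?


P = 1/(1+exp(-(-0.5--0.52))) = 0.505
I = P*(1-P) = 0.505 * 0.495
I = 0.25

0.25


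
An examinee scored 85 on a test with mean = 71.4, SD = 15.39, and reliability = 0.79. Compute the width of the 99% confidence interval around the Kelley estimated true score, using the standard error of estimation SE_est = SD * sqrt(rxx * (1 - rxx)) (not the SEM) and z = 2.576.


True score estimate = 0.79*85 + 0.21*71.4 = 82.144
SE_est = SD * sqrt(rxx * (1 - rxx)) = 15.39 * sqrt(0.79 * 0.21) = 15.39 * sqrt(0.1659) = 6.268474
CI = T_est +/- z * SE_est, so width = 2 * z * SE_est = 2 * 2.576 * 6.268474
Width = 32.2952

32.2952


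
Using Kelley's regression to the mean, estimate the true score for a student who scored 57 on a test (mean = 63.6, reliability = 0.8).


T_est = rxx * X + (1 - rxx) * mean
T_est = 0.8 * 57 + 0.2 * 63.6
T_est = 45.6 + 12.72
T_est = 58.32

58.32


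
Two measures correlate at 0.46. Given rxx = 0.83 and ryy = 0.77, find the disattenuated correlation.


r_corrected = rxy / sqrt(rxx * ryy)
= 0.46 / sqrt(0.83 * 0.77)
= 0.46 / sqrt(0.6391)
= 0.46 / 0.799437
r_corrected = 0.5754

0.5754


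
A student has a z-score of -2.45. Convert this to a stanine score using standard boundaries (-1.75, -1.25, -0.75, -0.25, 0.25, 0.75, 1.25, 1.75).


Stanine boundaries: [-1.75, -1.25, -0.75, -0.25, 0.25, 0.75, 1.25, 1.75]
z = -2.45
Check each boundary:
  z < -1.75
  z < -1.25
  z < -0.75
  z < -0.25
  z < 0.25
  z < 0.75
  z < 1.25
  z < 1.75
Highest qualifying boundary gives stanine = 1

1


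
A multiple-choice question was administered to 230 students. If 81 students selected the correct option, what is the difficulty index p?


Item difficulty p = number correct / total examinees
p = 81 / 230
p = 0.3522

0.3522


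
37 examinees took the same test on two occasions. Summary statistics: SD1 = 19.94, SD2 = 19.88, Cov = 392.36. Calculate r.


r = cov(X,Y) / (SD_X * SD_Y)
r = 392.36 / (19.94 * 19.88)
r = 392.36 / 396.4072
r = 0.9898

0.9898


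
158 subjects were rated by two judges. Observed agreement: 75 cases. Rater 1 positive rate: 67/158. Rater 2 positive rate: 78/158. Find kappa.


P_o = 75/158 = 0.474684
P_e = (67*78 + 91*80) / 24964 = 0.500961
kappa = (P_o - P_e) / (1 - P_e)
kappa = (0.474684 - 0.500961) / (1 - 0.500961)
kappa = -0.0527

-0.0527


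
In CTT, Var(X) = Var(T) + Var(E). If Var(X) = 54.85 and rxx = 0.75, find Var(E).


var_true = rxx * var_obs = 0.75 * 54.85 = 41.1375
var_error = var_obs - var_true
var_error = 54.85 - 41.1375
var_error = 13.7125

13.7125


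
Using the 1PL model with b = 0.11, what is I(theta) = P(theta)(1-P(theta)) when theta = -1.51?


P = 1/(1+exp(-(-1.51-0.11))) = 0.1652
I = P*(1-P) = 0.1652 * 0.8348
I = 0.1379

0.1379


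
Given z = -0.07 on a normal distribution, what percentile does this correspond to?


CDF(z) = 0.5 * (1 + erf(z/sqrt(2)))
erf(-0.0495) = -0.0558
CDF = 0.4721
Percentile rank = 0.4721 * 100 = 47.21

47.21


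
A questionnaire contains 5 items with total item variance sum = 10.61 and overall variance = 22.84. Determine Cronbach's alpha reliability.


alpha = (k/(k-1)) * (1 - sum(si^2)/s_total^2)
= (5/4) * (1 - 10.61/22.84)
alpha = 0.6693

0.6693


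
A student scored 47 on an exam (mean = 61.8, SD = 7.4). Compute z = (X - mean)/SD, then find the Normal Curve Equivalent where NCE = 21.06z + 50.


z = (X - mean) / SD = (47 - 61.8) / 7.4
z = -14.8 / 7.4
z = -2.0
NCE = NCE = 21.06z + 50
Carry z at full precision (z = -14.8 / 7.4) into the conversion:
NCE = 21.06 * (-14.8 / 7.4) + 50 = -311.688 / 7.4 + 50
NCE = -42.12 + 50
NCE = 7.88

7.88


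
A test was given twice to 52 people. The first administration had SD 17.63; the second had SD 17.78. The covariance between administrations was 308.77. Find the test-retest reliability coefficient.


r = cov(X,Y) / (SD_X * SD_Y)
r = 308.77 / (17.63 * 17.78)
r = 308.77 / 313.4614
r = 0.985

0.985


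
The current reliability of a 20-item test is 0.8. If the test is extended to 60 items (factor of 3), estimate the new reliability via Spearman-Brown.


r_new = (n * rxx) / (1 + (n-1) * rxx)
r_new = (3 * 0.8) / (1 + 2 * 0.8)
r_new = 2.4 / 2.6
r_new = 0.9231

0.9231


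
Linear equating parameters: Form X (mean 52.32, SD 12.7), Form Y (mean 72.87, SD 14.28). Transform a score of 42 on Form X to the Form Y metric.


slope = SD_Y / SD_X = 14.28 / 12.7 ~ 1.1244
intercept = mean_Y - slope * mean_X = 72.87 - (14.28 / 12.7) * 52.32 ~ 14.0409
Y = slope * X + intercept. To avoid rounding drift from the rounded slope/intercept, evaluate the equivalent form Y = mean_Y + SD_Y * (X - mean_X) / SD_X at full precision:
Y = 72.87 + 14.28 * (42 - 52.32) / 12.7
Y = 72.87 - 14.28 * 10.32 / 12.7
Y = 72.87 - 147.3696 / 12.7
Y = 72.87 - 11.6039
Y = 61.2661

61.2661


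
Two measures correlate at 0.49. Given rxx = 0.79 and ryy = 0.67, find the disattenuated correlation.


r_corrected = rxy / sqrt(rxx * ryy)
= 0.49 / sqrt(0.79 * 0.67)
= 0.49 / sqrt(0.5293)
= 0.49 / 0.72753
r_corrected = 0.6735

0.6735


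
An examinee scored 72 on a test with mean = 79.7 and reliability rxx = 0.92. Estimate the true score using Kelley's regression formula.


T_est = rxx * X + (1 - rxx) * mean
T_est = 0.92 * 72 + 0.08 * 79.7
T_est = 66.24 + 6.376
T_est = 72.616

72.616


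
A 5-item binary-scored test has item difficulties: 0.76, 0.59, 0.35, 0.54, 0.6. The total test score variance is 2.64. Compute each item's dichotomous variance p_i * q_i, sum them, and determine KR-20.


For each item, compute p_i * q_i:
  Item 1: 0.76 * 0.24 = 0.1824
  Item 2: 0.59 * 0.41 = 0.2419
  Item 3: 0.35 * 0.65 = 0.2275
  Item 4: 0.54 * 0.46 = 0.2484
  Item 5: 0.6 * 0.4 = 0.24
Sum(p_i * q_i) = 0.1824 + 0.2419 + 0.2275 + 0.2484 + 0.24 = 1.1402
KR-20 = (k/(k-1)) * (1 - Sum(p_i*q_i) / Var_total)
= (5/4) * (1 - 1.1402/2.64)
= 1.25 * 0.5681
KR-20 = 0.7101

0.7101


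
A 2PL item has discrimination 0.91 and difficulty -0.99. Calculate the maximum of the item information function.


For 2PL, max info at theta = b = -0.99
I_max = a^2 / 4 = 0.91^2 / 4
= 0.8281 / 4
I_max = 0.207

0.207


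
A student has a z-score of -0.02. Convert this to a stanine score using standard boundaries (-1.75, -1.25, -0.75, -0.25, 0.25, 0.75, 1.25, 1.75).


Stanine boundaries: [-1.75, -1.25, -0.75, -0.25, 0.25, 0.75, 1.25, 1.75]
z = -0.02
Check each boundary:
  z >= -1.75 -> could be stanine 2
  z >= -1.25 -> could be stanine 3
  z >= -0.75 -> could be stanine 4
  z >= -0.25 -> could be stanine 5
  z < 0.25
  z < 0.75
  z < 1.25
  z < 1.75
Highest qualifying boundary gives stanine = 5

5


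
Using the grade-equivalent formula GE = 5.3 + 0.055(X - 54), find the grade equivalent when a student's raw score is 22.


raw - median = 22 - 54 = -32
slope * diff = 0.055 * -32 = -1.76
GE = 5.3 + -1.76
GE = 3.54

3.54


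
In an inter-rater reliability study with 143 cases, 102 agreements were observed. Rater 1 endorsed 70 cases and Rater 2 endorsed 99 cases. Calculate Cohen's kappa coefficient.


P_o = 102/143 = 0.713287
P_e = (70*99 + 73*44) / 20449 = 0.495966
kappa = (P_o - P_e) / (1 - P_e)
kappa = (0.713287 - 0.495966) / (1 - 0.495966)
kappa = 0.4312

0.4312


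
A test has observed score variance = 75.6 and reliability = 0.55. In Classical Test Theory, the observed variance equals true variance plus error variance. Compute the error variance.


var_true = rxx * var_obs = 0.55 * 75.6 = 41.58
var_error = var_obs - var_true
var_error = 75.6 - 41.58
var_error = 34.02

34.02


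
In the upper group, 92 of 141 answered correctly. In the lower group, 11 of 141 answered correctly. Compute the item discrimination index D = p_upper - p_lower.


p_upper = 92/141 = 0.6525
p_lower = 11/141 = 0.078
D = 0.6525 - 0.078 = 0.5745

0.5745


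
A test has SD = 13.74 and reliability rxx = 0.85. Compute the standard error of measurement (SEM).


SEM = SD * sqrt(1 - rxx)
SEM = 13.74 * sqrt(1 - 0.85)
SEM = 13.74 * sqrt(0.15) = 13.74 * 0.387298
SEM = 5.3215

5.3215


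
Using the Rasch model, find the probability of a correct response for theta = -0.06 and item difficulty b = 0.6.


theta - b = -0.06 - 0.6 = -0.66
exp(-(theta - b)) = exp(0.66) = 1.9348
P = 1 / (1 + 1.9348)
P = 0.3407

0.3407


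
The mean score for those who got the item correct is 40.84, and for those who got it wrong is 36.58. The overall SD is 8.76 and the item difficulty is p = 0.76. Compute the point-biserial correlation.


q = 1 - p = 0.24
rpb = ((M1 - M0) / SD) * sqrt(p * q)
rpb = ((40.84 - 36.58) / 8.76) * sqrt(0.76 * 0.24)
rpb = 0.2077

0.2077


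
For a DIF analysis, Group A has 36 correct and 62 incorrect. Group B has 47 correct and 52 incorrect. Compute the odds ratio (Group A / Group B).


Odds_A = 36/62 = 0.5806
Odds_B = 47/52 = 0.9038
OR = Odds_A / Odds_B = 0.5806 / 0.9038
Exactly, OR = (36 * 52) / (62 * 47) = 1872 / 2914
OR = 0.6424

0.6424


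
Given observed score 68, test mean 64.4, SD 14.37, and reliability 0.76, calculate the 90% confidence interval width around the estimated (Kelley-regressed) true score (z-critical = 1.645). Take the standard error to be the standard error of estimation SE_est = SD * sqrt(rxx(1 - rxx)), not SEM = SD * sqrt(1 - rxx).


True score estimate = 0.76*68 + 0.24*64.4 = 67.136
SE_est = SD * sqrt(rxx * (1 - rxx)) = 14.37 * sqrt(0.76 * 0.24) = 14.37 * sqrt(0.1824) = 6.137185
CI = T_est +/- z * SE_est, so width = 2 * z * SE_est = 2 * 1.645 * 6.137185
Width = 20.1913

20.1913


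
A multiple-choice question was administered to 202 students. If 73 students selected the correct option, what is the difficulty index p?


Item difficulty p = number correct / total examinees
p = 73 / 202
p = 0.3614

0.3614


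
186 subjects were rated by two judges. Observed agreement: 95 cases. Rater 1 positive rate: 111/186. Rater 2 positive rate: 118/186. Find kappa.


P_o = 95/186 = 0.510753
P_e = (111*118 + 75*68) / 34596 = 0.526015
kappa = (P_o - P_e) / (1 - P_e)
kappa = (0.510753 - 0.526015) / (1 - 0.526015)
kappa = -0.0322

-0.0322


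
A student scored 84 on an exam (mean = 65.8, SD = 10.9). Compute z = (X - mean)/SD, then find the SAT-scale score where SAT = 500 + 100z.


z = (X - mean) / SD = (84 - 65.8) / 10.9
z = 18.2 / 10.9
z = 1.6697
SAT-scale = SAT = 500 + 100z
Carry z at full precision (z = 18.2 / 10.9) into the conversion:
SAT-scale = 500 + 100 * (18.2 / 10.9) = 500 + 1820 / 10.9
SAT-scale = 500 + 166.9725
SAT-scale = 666.9725

666.9725


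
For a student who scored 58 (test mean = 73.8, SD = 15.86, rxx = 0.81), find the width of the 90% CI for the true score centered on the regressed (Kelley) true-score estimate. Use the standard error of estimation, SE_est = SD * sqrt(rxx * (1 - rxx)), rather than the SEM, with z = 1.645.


True score estimate = 0.81*58 + 0.19*73.8 = 61.002
SE_est = SD * sqrt(rxx * (1 - rxx)) = 15.86 * sqrt(0.81 * 0.19) = 15.86 * sqrt(0.1539) = 6.221892
CI = T_est +/- z * SE_est, so width = 2 * z * SE_est = 2 * 1.645 * 6.221892
Width = 20.47

20.47


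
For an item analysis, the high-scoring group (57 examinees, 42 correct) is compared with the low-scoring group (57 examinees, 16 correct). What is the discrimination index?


p_upper = 42/57 = 0.7368
p_lower = 16/57 = 0.2807
D = 0.7368 - 0.2807 = 0.4561

0.4561


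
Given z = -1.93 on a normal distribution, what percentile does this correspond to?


CDF(z) = 0.5 * (1 + erf(z/sqrt(2)))
erf(-1.3647) = -0.9464
CDF = 0.0268
Percentile rank = 0.0268 * 100 = 2.68

2.68


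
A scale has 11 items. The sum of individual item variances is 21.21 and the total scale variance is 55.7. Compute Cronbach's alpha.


alpha = (k/(k-1)) * (1 - sum(si^2)/s_total^2)
= (11/10) * (1 - 21.21/55.7)
alpha = 0.6811

0.6811


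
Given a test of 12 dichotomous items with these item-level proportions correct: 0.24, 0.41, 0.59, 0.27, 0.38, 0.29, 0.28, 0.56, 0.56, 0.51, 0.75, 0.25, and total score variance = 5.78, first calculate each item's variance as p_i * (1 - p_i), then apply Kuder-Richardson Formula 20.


For each item, compute p_i * q_i:
  Item 1: 0.24 * 0.76 = 0.1824
  Item 2: 0.41 * 0.59 = 0.2419
  Item 3: 0.59 * 0.41 = 0.2419
  Item 4: 0.27 * 0.73 = 0.1971
  Item 5: 0.38 * 0.62 = 0.2356
  Item 6: 0.29 * 0.71 = 0.2059
  Item 7: 0.28 * 0.72 = 0.2016
  Item 8: 0.56 * 0.44 = 0.2464
  Item 9: 0.56 * 0.44 = 0.2464
  Item 10: 0.51 * 0.49 = 0.2499
  Item 11: 0.75 * 0.25 = 0.1875
  Item 12: 0.25 * 0.75 = 0.1875
Sum(p_i * q_i) = 0.1824 + 0.2419 + 0.2419 + 0.1971 + 0.2356 + 0.2059 + 0.2016 + 0.2464 + 0.2464 + 0.2499 + 0.1875 + 0.1875 = 2.6241
KR-20 = (k/(k-1)) * (1 - Sum(p_i*q_i) / Var_total)
= (12/11) * (1 - 2.6241/5.78)
= 1.0909 * 0.546
KR-20 = 0.5956

0.5956


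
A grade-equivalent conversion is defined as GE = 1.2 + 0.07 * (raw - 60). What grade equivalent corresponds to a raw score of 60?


raw - median = 60 - 60 = 0
slope * diff = 0.07 * 0 = 0.0
GE = 1.2 + 0.0
GE = 1.2

1.2


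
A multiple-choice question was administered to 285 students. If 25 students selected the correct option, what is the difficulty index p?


Item difficulty p = number correct / total examinees
p = 25 / 285
p = 0.0877

0.0877
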